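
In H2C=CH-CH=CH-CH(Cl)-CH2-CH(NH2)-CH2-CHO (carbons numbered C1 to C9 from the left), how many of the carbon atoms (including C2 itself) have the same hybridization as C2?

C2 is sp2 (one π bond).
C1: sp2 ✓
C2: sp2 ✓
C3: sp2 ✓
C4: sp2 ✓
C5: sp3
C6: sp3
C7: sp3
C8: sp3
C9: sp2 ✓
5 carbons are sp2.

5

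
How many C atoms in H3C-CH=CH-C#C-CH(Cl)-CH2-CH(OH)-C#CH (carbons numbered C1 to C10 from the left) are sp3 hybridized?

C1: sp3 ✓
C2: sp2
C3: sp2
C4: sp
C5: sp
C6: sp3 ✓
C7: sp3 ✓
C8: sp3 ✓
C9: sp
C10: sp
C1, C6, C7, C8 → 4 sp3 carbons.

4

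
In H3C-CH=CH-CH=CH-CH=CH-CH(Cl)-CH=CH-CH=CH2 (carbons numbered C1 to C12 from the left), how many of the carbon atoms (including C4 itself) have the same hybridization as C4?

C4 is sp2 (one π bond).
C1: sp3
C2: sp2 ✓
C3: sp2 ✓
C4: sp2 ✓
C5: sp2 ✓
C6: sp2 ✓
C7: sp2 ✓
C8: sp3
C9: sp2 ✓
C10: sp2 ✓
C11: sp2 ✓
C12: sp2 ✓
10 carbons are sp2.

10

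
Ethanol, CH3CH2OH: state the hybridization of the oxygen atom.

The oxygen atom carries 2 σ bonds and 2 lone pairs, giving a steric number of 4, so it is sp3.

sp³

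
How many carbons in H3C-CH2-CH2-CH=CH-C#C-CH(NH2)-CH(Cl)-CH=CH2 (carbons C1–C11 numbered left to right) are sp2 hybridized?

C1: sp3
C2: sp3
C3: sp3
C4: sp2 ✓
C5: sp2 ✓
C6: sp
C7: sp
C8: sp3
C9: sp3
C10: sp2 ✓
C11: sp2 ✓
C4, C5, C10, C11 → 4 sp2 carbons.

4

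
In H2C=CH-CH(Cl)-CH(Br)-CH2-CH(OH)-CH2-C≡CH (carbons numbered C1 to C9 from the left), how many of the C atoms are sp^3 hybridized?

5

C1: sp2
C2: sp2
C3: sp3 ✓
C4: sp3 ✓
C5: sp3 ✓
C6: sp3 ✓
C7: sp3 ✓
C8: sp
C9: sp
C3, C4, C5, C6, C7 → 5 sp3 carbons.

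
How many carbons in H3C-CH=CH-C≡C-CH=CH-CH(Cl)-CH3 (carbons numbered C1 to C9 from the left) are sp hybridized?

C1: sp3
C2: sp2
C3: sp2
C4: sp ✓
C5: sp ✓
C6: sp2
C7: sp2
C8: sp3
C9: sp3
C4, C5 → 2 sp carbons.

2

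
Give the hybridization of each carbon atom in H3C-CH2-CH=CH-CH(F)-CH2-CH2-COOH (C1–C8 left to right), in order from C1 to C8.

C1: 4 σ bonds — 4 electron domains, sp3.
C2: 4 σ bonds; 4 regions of electron density → sp3.
C3 carries 3 σ bonds, plus one π bond, giving a steric number of 3, so it is sp2.
C4 carries 3 σ bonds, plus one π bond, giving a steric number of 3, so it is sp2.
C5 carries 4 σ bonds, giving a steric number of 4, so it is sp3.
C6 is sp3: 4 σ bonds, 4 electron-density regions.
C7 is sp3: 4 σ bonds, 4 electron-density regions.
C8 — 3 σ bonds, plus one π bond. Steric number 3, so sp2.

C1 sp3, C2 sp3, C3 sp2, C4 sp2, C5 sp3, C6 sp3, C7 sp3, C8 sp2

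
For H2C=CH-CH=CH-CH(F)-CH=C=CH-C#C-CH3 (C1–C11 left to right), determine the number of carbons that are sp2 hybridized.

6

C1: sp2 ✓
C2: sp2 ✓
C3: sp2 ✓
C4: sp2 ✓
C5: sp3
C6: sp2 ✓
C7: sp
C8: sp2 ✓
C9: sp
C10: sp
C11: sp3
C1, C2, C3, C4, C6, C8 → 6 sp2 carbons.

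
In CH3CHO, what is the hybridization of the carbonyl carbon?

The carbonyl carbon: 3 σ bonds, plus one π bond; 3 regions of electron density → sp2.

sp^2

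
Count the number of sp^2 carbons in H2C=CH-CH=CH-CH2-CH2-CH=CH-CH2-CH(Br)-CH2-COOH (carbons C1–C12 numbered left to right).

7

C1: sp2 ✓
C2: sp2 ✓
C3: sp2 ✓
C4: sp2 ✓
C5: sp3
C6: sp3
C7: sp2 ✓
C8: sp2 ✓
C9: sp3
C10: sp3
C11: sp3
C12: sp2 ✓
C1, C2, C3, C4, C7, C8, C12 → 7 sp2 carbons.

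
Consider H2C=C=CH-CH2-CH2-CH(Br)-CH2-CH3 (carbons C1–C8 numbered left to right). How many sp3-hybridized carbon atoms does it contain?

5

C1: sp2
C2: sp
C3: sp2
C4: sp3 ✓
C5: sp3 ✓
C6: sp3 ✓
C7: sp3 ✓
C8: sp3 ✓
C4, C5, C6, C7, C8 → 5 sp3 carbons.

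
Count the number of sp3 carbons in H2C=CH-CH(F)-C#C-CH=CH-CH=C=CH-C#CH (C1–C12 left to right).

C1: sp2
C2: sp2
C3: sp3 ✓
C4: sp
C5: sp
C6: sp2
C7: sp2
C8: sp2
C9: sp
C10: sp2
C11: sp
C12: sp
C3 → 1 sp3 carbon.

1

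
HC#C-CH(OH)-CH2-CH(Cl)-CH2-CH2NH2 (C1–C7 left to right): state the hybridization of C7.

C7 is sp3: 4 σ bonds, 4 electron-density regions.

sp³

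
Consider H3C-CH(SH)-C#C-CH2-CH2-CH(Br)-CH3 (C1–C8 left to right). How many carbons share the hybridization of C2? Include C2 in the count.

6

C2 is sp3 (only σ bonds).
C1: sp3 ✓
C2: sp3 ✓
C3: sp
C4: sp
C5: sp3 ✓
C6: sp3 ✓
C7: sp3 ✓
C8: sp3 ✓
6 carbons are sp3.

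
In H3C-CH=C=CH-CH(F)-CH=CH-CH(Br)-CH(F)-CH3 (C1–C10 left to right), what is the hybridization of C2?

sp2

C2 has 3 σ bonds, plus one π bond: steric number 3 → sp2.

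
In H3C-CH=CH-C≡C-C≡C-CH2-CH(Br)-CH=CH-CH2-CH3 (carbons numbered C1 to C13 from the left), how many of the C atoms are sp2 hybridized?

4

C1: sp3
C2: sp2 ✓
C3: sp2 ✓
C4: sp
C5: sp
C6: sp
C7: sp
C8: sp3
C9: sp3
C10: sp2 ✓
C11: sp2 ✓
C12: sp3
C13: sp3
C2, C3, C10, C11 → 4 sp2 carbons.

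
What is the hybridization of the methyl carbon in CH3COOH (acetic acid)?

The methyl carbon — 4 σ bonds. Steric number 4, so sp3.

sp³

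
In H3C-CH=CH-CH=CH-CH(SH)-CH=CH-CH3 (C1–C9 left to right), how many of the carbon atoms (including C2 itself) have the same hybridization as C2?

6

C2 is sp2 (one π bond).
C1: sp3
C2: sp2 ✓
C3: sp2 ✓
C4: sp2 ✓
C5: sp2 ✓
C6: sp3
C7: sp2 ✓
C8: sp2 ✓
C9: sp3
6 carbons are sp2.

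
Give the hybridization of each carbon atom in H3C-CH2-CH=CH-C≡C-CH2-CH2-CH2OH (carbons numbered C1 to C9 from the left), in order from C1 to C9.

C1 sp3, C2 sp3, C3 sp2, C4 sp2, C5 sp, C6 sp, C7 sp3, C8 sp3, C9 sp3

C1: 4 σ bonds; 4 regions of electron density → sp3.
C2 (4 σ bonds) has steric number 4: sp3.
C3 has 3 σ bonds, plus one π bond: steric number 3 → sp2.
C4 (3 σ bonds, plus one π bond) has steric number 3: sp2.
C5 — 2 σ bonds, plus two π bonds. Steric number 2, so sp.
C6 has 2 σ bonds, plus two π bonds: steric number 2 → sp.
C7: 4 σ bonds — 4 electron domains, sp3.
C8 (4 σ bonds) has steric number 4: sp3.
C9 is sp3: 4 σ bonds, 4 electron-density regions.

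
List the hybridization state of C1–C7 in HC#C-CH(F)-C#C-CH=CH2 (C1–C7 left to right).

C1 sp, C2 sp, C3 sp3, C4 sp, C5 sp, C6 sp2, C7 sp2

C1 — 2 σ bonds, plus two π bonds. Steric number 2, so sp.
C2 carries 2 σ bonds, plus two π bonds, giving a steric number of 2, so it is sp.
C3 is sp3: 4 σ bonds, 4 electron-density regions.
C4 has 2 σ bonds, plus two π bonds: steric number 2 → sp.
C5 carries 2 σ bonds, plus two π bonds, giving a steric number of 2, so it is sp.
C6 — 3 σ bonds, plus one π bond. Steric number 3, so sp2.
C7: 3 σ bonds, plus one π bond — 3 electron domains, sp2.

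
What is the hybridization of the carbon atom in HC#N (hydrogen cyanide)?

The carbon atom: 2 σ bonds, plus two π bonds — 2 electron domains, sp.

sp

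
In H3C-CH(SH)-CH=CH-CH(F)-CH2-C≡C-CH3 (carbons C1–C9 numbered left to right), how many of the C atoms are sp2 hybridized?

C1: sp3
C2: sp3
C3: sp2 ✓
C4: sp2 ✓
C5: sp3
C6: sp3
C7: sp
C8: sp
C9: sp3
C3, C4 → 2 sp2 carbons.

2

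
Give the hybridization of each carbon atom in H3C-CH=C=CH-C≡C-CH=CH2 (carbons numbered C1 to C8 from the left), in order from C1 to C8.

C1: 4 σ bonds; 4 regions of electron density → sp3.
C2 (3 σ bonds, plus one π bond) has steric number 3: sp2.
C3 is sp: 2 σ bonds, plus two π bonds, 2 electron-density regions.
C4 (3 σ bonds, plus one π bond) has steric number 3: sp2.
C5 (2 σ bonds, plus two π bonds) has steric number 2: sp.
C6 — 2 σ bonds, plus two π bonds. Steric number 2, so sp.
C7 — 3 σ bonds, plus one π bond. Steric number 3, so sp2.
C8 is sp2: 3 σ bonds, plus one π bond, 3 electron-density regions.

C1 sp3, C2 sp2, C3 sp, C4 sp2, C5 sp, C6 sp, C7 sp2, C8 sp2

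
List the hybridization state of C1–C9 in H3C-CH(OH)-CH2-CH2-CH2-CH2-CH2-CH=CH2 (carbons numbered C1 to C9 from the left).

C1 has 4 σ bonds: steric number 4 → sp3.
C2 has 4 σ bonds: steric number 4 → sp3.
C3 is sp3: 4 σ bonds, 4 electron-density regions.
C4 has 4 σ bonds: steric number 4 → sp3.
C5 is sp3: 4 σ bonds, 4 electron-density regions.
C6: 4 σ bonds; 4 regions of electron density → sp3.
C7 is sp3: 4 σ bonds, 4 electron-density regions.
C8 is sp2: 3 σ bonds, plus one π bond, 3 electron-density regions.
C9 — 3 σ bonds, plus one π bond. Steric number 3, so sp2.

C1 sp3, C2 sp3, C3 sp3, C4 sp3, C5 sp3, C6 sp3, C7 sp3, C8 sp2, C9 sp2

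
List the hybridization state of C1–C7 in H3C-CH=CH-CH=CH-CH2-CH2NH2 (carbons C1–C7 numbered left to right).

C1 (4 σ bonds) has steric number 4: sp3.
C2 — 3 σ bonds, plus one π bond. Steric number 3, so sp2.
C3: 3 σ bonds, plus one π bond — 3 electron domains, sp2.
C4 — 3 σ bonds, plus one π bond. Steric number 3, so sp2.
C5 is sp2: 3 σ bonds, plus one π bond, 3 electron-density regions.
C6 (4 σ bonds) has steric number 4: sp3.
C7: 4 σ bonds; 4 regions of electron density → sp3.

C1 sp3, C2 sp2, C3 sp2, C4 sp2, C5 sp2, C6 sp3, C7 sp3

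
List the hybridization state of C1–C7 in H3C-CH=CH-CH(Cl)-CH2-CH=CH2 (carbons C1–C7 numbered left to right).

C1 (4 σ bonds) has steric number 4: sp3.
C2: 3 σ bonds, plus one π bond; 3 regions of electron density → sp2.
C3: 3 σ bonds, plus one π bond — 3 electron domains, sp2.
C4: 4 σ bonds; 4 regions of electron density → sp3.
C5: 4 σ bonds; 4 regions of electron density → sp3.
C6: 3 σ bonds, plus one π bond — 3 electron domains, sp2.
C7 is sp2: 3 σ bonds, plus one π bond, 3 electron-density regions.

C1 sp3, C2 sp2, C3 sp2, C4 sp3, C5 sp3, C6 sp2, C7 sp2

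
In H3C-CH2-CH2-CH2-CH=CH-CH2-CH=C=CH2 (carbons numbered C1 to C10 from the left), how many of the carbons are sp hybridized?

1

C1: sp3
C2: sp3
C3: sp3
C4: sp3
C5: sp2
C6: sp2
C7: sp3
C8: sp2
C9: sp ✓
C10: sp2
C9 → 1 sp carbon.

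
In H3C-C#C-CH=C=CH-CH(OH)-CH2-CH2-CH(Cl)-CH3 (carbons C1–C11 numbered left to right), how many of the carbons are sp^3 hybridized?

6

C1: sp3 ✓
C2: sp
C3: sp
C4: sp2
C5: sp
C6: sp2
C7: sp3 ✓
C8: sp3 ✓
C9: sp3 ✓
C10: sp3 ✓
C11: sp3 ✓
C1, C7, C8, C9, C10, C11 → 6 sp3 carbons.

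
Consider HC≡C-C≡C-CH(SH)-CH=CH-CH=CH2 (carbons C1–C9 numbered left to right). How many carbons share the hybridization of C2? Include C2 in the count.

4

C2 is sp (two π bonds).
C1: sp ✓
C2: sp ✓
C3: sp ✓
C4: sp ✓
C5: sp3
C6: sp2
C7: sp2
C8: sp2
C9: sp2
4 carbons are sp.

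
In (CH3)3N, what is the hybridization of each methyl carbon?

Each methyl carbon (4 σ bonds) has steric number 4: sp3.

sp3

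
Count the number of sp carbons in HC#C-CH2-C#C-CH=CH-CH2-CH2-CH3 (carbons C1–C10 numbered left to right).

4

C1: sp ✓
C2: sp ✓
C3: sp3
C4: sp ✓
C5: sp ✓
C6: sp2
C7: sp2
C8: sp3
C9: sp3
C10: sp3
C1, C2, C4, C5 → 4 sp carbons.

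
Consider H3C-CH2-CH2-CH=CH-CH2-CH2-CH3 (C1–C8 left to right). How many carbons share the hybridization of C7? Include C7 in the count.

C7 is sp3 (only σ bonds).
C1: sp3 ✓
C2: sp3 ✓
C3: sp3 ✓
C4: sp2
C5: sp2
C6: sp3 ✓
C7: sp3 ✓
C8: sp3 ✓
6 carbons are sp3.

6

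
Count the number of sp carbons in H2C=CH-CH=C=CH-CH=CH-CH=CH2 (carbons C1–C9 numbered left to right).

C1: sp2
C2: sp2
C3: sp2
C4: sp ✓
C5: sp2
C6: sp2
C7: sp2
C8: sp2
C9: sp2
C4 → 1 sp carbon.

1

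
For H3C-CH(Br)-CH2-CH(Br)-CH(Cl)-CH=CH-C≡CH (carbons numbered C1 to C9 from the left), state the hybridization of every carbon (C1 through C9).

C1 sp3, C2 sp3, C3 sp3, C4 sp3, C5 sp3, C6 sp2, C7 sp2, C8 sp, C9 sp

C1 has 4 σ bonds: steric number 4 → sp3.
C2: 4 σ bonds — 4 electron domains, sp3.
C3 carries 4 σ bonds, giving a steric number of 4, so it is sp3.
C4 — 4 σ bonds. Steric number 4, so sp3.
C5 is sp3: 4 σ bonds, 4 electron-density regions.
C6 is sp2: 3 σ bonds, plus one π bond, 3 electron-density regions.
C7 is sp2: 3 σ bonds, plus one π bond, 3 electron-density regions.
C8 has 2 σ bonds, plus two π bonds: steric number 2 → sp.
C9 is sp: 2 σ bonds, plus two π bonds, 2 electron-density regions.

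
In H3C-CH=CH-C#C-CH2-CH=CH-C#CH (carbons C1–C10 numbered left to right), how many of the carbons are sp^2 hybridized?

C1: sp3
C2: sp2 ✓
C3: sp2 ✓
C4: sp
C5: sp
C6: sp3
C7: sp2 ✓
C8: sp2 ✓
C9: sp
C10: sp
C2, C3, C7, C8 → 4 sp2 carbons.

4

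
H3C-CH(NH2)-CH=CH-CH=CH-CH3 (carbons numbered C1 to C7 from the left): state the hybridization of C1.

C1 is sp3: 4 σ bonds, 4 electron-density regions.

sp^3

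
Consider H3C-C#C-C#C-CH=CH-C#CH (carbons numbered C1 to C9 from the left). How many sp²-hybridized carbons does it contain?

2

C1: sp3
C2: sp
C3: sp
C4: sp
C5: sp
C6: sp2 ✓
C7: sp2 ✓
C8: sp
C9: sp
C6, C7 → 2 sp2 carbons.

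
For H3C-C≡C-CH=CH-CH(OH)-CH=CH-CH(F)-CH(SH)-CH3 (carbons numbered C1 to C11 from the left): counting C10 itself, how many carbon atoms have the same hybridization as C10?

C10 is sp3 (only σ bonds).
C1: sp3 ✓
C2: sp
C3: sp
C4: sp2
C5: sp2
C6: sp3 ✓
C7: sp2
C8: sp2
C9: sp3 ✓
C10: sp3 ✓
C11: sp3 ✓
5 carbons are sp3.

5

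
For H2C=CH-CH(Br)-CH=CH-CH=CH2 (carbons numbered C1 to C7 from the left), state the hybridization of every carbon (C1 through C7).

C1 has 3 σ bonds, plus one π bond: steric number 3 → sp2.
C2: 3 σ bonds, plus one π bond; 3 regions of electron density → sp2.
C3 (4 σ bonds) has steric number 4: sp3.
C4 (3 σ bonds, plus one π bond) has steric number 3: sp2.
C5: 3 σ bonds, plus one π bond; 3 regions of electron density → sp2.
C6: 3 σ bonds, plus one π bond — 3 electron domains, sp2.
C7 is sp2: 3 σ bonds, plus one π bond, 3 electron-density regions.

C1 sp2, C2 sp2, C3 sp3, C4 sp2, C5 sp2, C6 sp2, C7 sp2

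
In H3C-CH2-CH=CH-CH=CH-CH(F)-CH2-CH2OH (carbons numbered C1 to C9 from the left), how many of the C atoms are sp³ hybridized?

5

C1: sp3 ✓
C2: sp3 ✓
C3: sp2
C4: sp2
C5: sp2
C6: sp2
C7: sp3 ✓
C8: sp3 ✓
C9: sp3 ✓
C1, C2, C7, C8, C9 → 5 sp3 carbons.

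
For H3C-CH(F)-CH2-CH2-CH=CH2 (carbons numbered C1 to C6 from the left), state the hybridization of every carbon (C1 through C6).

C1 sp3, C2 sp3, C3 sp3, C4 sp3, C5 sp2, C6 sp2

C1 (4 σ bonds) has steric number 4: sp3.
C2: 4 σ bonds — 4 electron domains, sp3.
C3: 4 σ bonds; 4 regions of electron density → sp3.
C4 — 4 σ bonds. Steric number 4, so sp3.
C5 is sp2: 3 σ bonds, plus one π bond, 3 electron-density regions.
C6 has 3 σ bonds, plus one π bond: steric number 3 → sp2.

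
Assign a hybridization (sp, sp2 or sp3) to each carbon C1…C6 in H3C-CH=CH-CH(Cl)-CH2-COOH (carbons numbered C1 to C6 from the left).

C1 sp3, C2 sp2, C3 sp2, C4 sp3, C5 sp3, C6 sp2

C1 — 4 σ bonds. Steric number 4, so sp3.
C2: 3 σ bonds, plus one π bond — 3 electron domains, sp2.
C3 — 3 σ bonds, plus one π bond. Steric number 3, so sp2.
C4 is sp3: 4 σ bonds, 4 electron-density regions.
C5 (4 σ bonds) has steric number 4: sp3.
C6 is sp2: 3 σ bonds, plus one π bond, 3 electron-density regions.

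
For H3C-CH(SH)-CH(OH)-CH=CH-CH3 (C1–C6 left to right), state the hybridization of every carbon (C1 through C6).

C1: 4 σ bonds; 4 regions of electron density → sp3.
C2 has 4 σ bonds: steric number 4 → sp3.
C3: 4 σ bonds — 4 electron domains, sp3.
C4 is sp2: 3 σ bonds, plus one π bond, 3 electron-density regions.
C5: 3 σ bonds, plus one π bond; 3 regions of electron density → sp2.
C6: 4 σ bonds; 4 regions of electron density → sp3.

C1 sp3, C2 sp3, C3 sp3, C4 sp2, C5 sp2, C6 sp3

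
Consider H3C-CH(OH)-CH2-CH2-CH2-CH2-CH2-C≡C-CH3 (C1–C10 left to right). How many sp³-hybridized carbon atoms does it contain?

C1: sp3 ✓
C2: sp3 ✓
C3: sp3 ✓
C4: sp3 ✓
C5: sp3 ✓
C6: sp3 ✓
C7: sp3 ✓
C8: sp
C9: sp
C10: sp3 ✓
C1, C2, C3, C4, C5, C6, C7, C10 → 8 sp3 carbons.

8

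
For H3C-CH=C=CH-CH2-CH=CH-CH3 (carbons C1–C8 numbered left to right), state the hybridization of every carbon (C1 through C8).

C1 sp3, C2 sp2, C3 sp, C4 sp2, C5 sp3, C6 sp2, C7 sp2, C8 sp3

C1: 4 σ bonds; 4 regions of electron density → sp3.
C2 is sp2: 3 σ bonds, plus one π bond, 3 electron-density regions.
C3 carries 2 σ bonds, plus two π bonds, giving a steric number of 2, so it is sp.
C4 carries 3 σ bonds, plus one π bond, giving a steric number of 3, so it is sp2.
C5 — 4 σ bonds. Steric number 4, so sp3.
C6 is sp2: 3 σ bonds, plus one π bond, 3 electron-density regions.
C7 has 3 σ bonds, plus one π bond: steric number 3 → sp2.
C8 (4 σ bonds) has steric number 4: sp3.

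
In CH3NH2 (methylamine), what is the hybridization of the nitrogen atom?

sp^3

Three σ bonds + one lone pair = steric number 4 → sp3.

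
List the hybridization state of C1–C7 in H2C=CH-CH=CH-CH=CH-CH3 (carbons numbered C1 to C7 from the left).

C1 — 3 σ bonds, plus one π bond. Steric number 3, so sp2.
C2 — 3 σ bonds, plus one π bond. Steric number 3, so sp2.
C3 — 3 σ bonds, plus one π bond. Steric number 3, so sp2.
C4 — 3 σ bonds, plus one π bond. Steric number 3, so sp2.
C5 (3 σ bonds, plus one π bond) has steric number 3: sp2.
C6: 3 σ bonds, plus one π bond — 3 electron domains, sp2.
C7 is sp3: 4 σ bonds, 4 electron-density regions.

C1 sp2, C2 sp2, C3 sp2, C4 sp2, C5 sp2, C6 sp2, C7 sp3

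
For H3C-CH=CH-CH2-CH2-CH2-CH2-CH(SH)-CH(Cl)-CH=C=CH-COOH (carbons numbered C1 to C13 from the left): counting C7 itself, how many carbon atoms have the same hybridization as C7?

7

C7 is sp3 (only σ bonds).
C1: sp3 ✓
C2: sp2
C3: sp2
C4: sp3 ✓
C5: sp3 ✓
C6: sp3 ✓
C7: sp3 ✓
C8: sp3 ✓
C9: sp3 ✓
C10: sp2
C11: sp
C12: sp2
C13: sp2
7 carbons are sp3.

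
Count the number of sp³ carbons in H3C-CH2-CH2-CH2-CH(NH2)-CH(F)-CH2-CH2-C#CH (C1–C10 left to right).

8

C1: sp3 ✓
C2: sp3 ✓
C3: sp3 ✓
C4: sp3 ✓
C5: sp3 ✓
C6: sp3 ✓
C7: sp3 ✓
C8: sp3 ✓
C9: sp
C10: sp
C1, C2, C3, C4, C5, C6, C7, C8 → 8 sp3 carbons.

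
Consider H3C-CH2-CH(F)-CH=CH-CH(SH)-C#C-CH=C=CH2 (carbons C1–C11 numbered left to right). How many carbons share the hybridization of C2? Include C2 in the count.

4

C2 is sp3 (only σ bonds).
C1: sp3 ✓
C2: sp3 ✓
C3: sp3 ✓
C4: sp2
C5: sp2
C6: sp3 ✓
C7: sp
C8: sp
C9: sp2
C10: sp
C11: sp2
4 carbons are sp3.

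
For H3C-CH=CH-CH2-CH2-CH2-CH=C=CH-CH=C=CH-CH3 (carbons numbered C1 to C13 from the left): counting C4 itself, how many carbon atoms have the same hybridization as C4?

C4 is sp3 (only σ bonds).
C1: sp3 ✓
C2: sp2
C3: sp2
C4: sp3 ✓
C5: sp3 ✓
C6: sp3 ✓
C7: sp2
C8: sp
C9: sp2
C10: sp2
C11: sp
C12: sp2
C13: sp3 ✓
5 carbons are sp3.

5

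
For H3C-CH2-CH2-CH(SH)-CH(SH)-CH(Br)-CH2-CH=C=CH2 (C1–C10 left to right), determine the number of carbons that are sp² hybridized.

2

C1: sp3
C2: sp3
C3: sp3
C4: sp3
C5: sp3
C6: sp3
C7: sp3
C8: sp2 ✓
C9: sp
C10: sp2 ✓
C8, C10 → 2 sp2 carbons.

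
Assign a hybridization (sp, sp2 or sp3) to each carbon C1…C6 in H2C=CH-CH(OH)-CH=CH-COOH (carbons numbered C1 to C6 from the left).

C1: 3 σ bonds, plus one π bond; 3 regions of electron density → sp2.
C2 — 3 σ bonds, plus one π bond. Steric number 3, so sp2.
C3 is sp3: 4 σ bonds, 4 electron-density regions.
C4 has 3 σ bonds, plus one π bond: steric number 3 → sp2.
C5 (3 σ bonds, plus one π bond) has steric number 3: sp2.
C6 (3 σ bonds, plus one π bond) has steric number 3: sp2.

C1 sp2, C2 sp2, C3 sp3, C4 sp2, C5 sp2, C6 sp2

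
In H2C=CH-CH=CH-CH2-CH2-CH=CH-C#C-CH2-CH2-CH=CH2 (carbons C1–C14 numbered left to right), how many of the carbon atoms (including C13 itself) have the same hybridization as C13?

C13 is sp2 (one π bond).
C1: sp2 ✓
C2: sp2 ✓
C3: sp2 ✓
C4: sp2 ✓
C5: sp3
C6: sp3
C7: sp2 ✓
C8: sp2 ✓
C9: sp
C10: sp
C11: sp3
C12: sp3
C13: sp2 ✓
C14: sp2 ✓
8 carbons are sp2.

8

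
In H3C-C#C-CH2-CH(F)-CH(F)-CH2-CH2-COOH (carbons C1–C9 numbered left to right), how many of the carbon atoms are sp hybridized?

2

C1: sp3
C2: sp ✓
C3: sp ✓
C4: sp3
C5: sp3
C6: sp3
C7: sp3
C8: sp3
C9: sp2
C2, C3 → 2 sp carbons.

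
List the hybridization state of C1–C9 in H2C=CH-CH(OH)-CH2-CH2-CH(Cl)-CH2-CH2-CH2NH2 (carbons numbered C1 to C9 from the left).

C1 has 3 σ bonds, plus one π bond: steric number 3 → sp2.
C2 is sp2: 3 σ bonds, plus one π bond, 3 electron-density regions.
C3 carries 4 σ bonds, giving a steric number of 4, so it is sp3.
C4 has 4 σ bonds: steric number 4 → sp3.
C5: 4 σ bonds — 4 electron domains, sp3.
C6 — 4 σ bonds. Steric number 4, so sp3.
C7 — 4 σ bonds. Steric number 4, so sp3.
C8 is sp3: 4 σ bonds, 4 electron-density regions.
C9 has 4 σ bonds: steric number 4 → sp3.

C1 sp2, C2 sp2, C3 sp3, C4 sp3, C5 sp3, C6 sp3, C7 sp3, C8 sp3, C9 sp3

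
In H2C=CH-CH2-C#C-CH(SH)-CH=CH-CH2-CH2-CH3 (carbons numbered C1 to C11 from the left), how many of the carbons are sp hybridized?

C1: sp2
C2: sp2
C3: sp3
C4: sp ✓
C5: sp ✓
C6: sp3
C7: sp2
C8: sp2
C9: sp3
C10: sp3
C11: sp3
C4, C5 → 2 sp carbons.

2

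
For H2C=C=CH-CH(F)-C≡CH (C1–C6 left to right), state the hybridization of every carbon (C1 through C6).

C1 sp2, C2 sp, C3 sp2, C4 sp3, C5 sp, C6 sp

C1 is sp2: 3 σ bonds, plus one π bond, 3 electron-density regions.
C2 (2 σ bonds, plus two π bonds) has steric number 2: sp.
C3: 3 σ bonds, plus one π bond; 3 regions of electron density → sp2.
C4 — 4 σ bonds. Steric number 4, so sp3.
C5 carries 2 σ bonds, plus two π bonds, giving a steric number of 2, so it is sp.
C6 has 2 σ bonds, plus two π bonds: steric number 2 → sp.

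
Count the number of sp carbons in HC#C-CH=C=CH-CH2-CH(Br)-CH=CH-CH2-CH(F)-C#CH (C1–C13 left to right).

5

C1: sp ✓
C2: sp ✓
C3: sp2
C4: sp ✓
C5: sp2
C6: sp3
C7: sp3
C8: sp2
C9: sp2
C10: sp3
C11: sp3
C12: sp ✓
C13: sp ✓
C1, C2, C4, C12, C13 → 5 sp carbons.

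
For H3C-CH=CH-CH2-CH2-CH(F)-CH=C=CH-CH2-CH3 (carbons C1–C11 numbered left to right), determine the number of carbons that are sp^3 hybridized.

C1: sp3 ✓
C2: sp2
C3: sp2
C4: sp3 ✓
C5: sp3 ✓
C6: sp3 ✓
C7: sp2
C8: sp
C9: sp2
C10: sp3 ✓
C11: sp3 ✓
C1, C4, C5, C6, C10, C11 → 6 sp3 carbons.

6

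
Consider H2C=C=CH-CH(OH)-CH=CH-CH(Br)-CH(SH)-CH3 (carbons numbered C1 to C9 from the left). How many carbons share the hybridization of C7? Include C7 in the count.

4

C7 is sp3 (only σ bonds).
C1: sp2
C2: sp
C3: sp2
C4: sp3 ✓
C5: sp2
C6: sp2
C7: sp3 ✓
C8: sp3 ✓
C9: sp3 ✓
4 carbons are sp3.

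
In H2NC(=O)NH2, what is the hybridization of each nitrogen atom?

sp²

Both N lone pairs are conjugated with the C=O; planar sp2.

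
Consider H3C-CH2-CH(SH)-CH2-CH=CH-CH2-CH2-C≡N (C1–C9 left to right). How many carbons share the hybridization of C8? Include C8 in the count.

C8 is sp3 (only σ bonds).
C1: sp3 ✓
C2: sp3 ✓
C3: sp3 ✓
C4: sp3 ✓
C5: sp2
C6: sp2
C7: sp3 ✓
C8: sp3 ✓
C9: sp
6 carbons are sp3.

6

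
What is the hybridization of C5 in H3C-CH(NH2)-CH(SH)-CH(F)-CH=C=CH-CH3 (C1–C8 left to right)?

sp^2

C5 carries 3 σ bonds, plus one π bond, giving a steric number of 3, so it is sp2.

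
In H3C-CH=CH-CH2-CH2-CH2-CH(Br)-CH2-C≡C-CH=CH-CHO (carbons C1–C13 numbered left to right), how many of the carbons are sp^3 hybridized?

6

C1: sp3 ✓
C2: sp2
C3: sp2
C4: sp3 ✓
C5: sp3 ✓
C6: sp3 ✓
C7: sp3 ✓
C8: sp3 ✓
C9: sp
C10: sp
C11: sp2
C12: sp2
C13: sp2
C1, C4, C5, C6, C7, C8 → 6 sp3 carbons.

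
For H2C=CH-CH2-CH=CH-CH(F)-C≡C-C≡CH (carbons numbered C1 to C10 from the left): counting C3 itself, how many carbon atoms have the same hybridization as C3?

C3 is sp3 (only σ bonds).
C1: sp2
C2: sp2
C3: sp3 ✓
C4: sp2
C5: sp2
C6: sp3 ✓
C7: sp
C8: sp
C9: sp
C10: sp
2 carbons are sp3.

2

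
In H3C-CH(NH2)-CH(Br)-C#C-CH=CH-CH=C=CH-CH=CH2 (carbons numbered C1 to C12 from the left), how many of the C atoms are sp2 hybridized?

6

C1: sp3
C2: sp3
C3: sp3
C4: sp
C5: sp
C6: sp2 ✓
C7: sp2 ✓
C8: sp2 ✓
C9: sp
C10: sp2 ✓
C11: sp2 ✓
C12: sp2 ✓
C6, C7, C8, C10, C11, C12 → 6 sp2 carbons.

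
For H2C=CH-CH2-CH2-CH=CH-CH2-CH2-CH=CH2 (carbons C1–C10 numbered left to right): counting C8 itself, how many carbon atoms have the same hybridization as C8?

4

C8 is sp3 (only σ bonds).
C1: sp2
C2: sp2
C3: sp3 ✓
C4: sp3 ✓
C5: sp2
C6: sp2
C7: sp3 ✓
C8: sp3 ✓
C9: sp2
C10: sp2
4 carbons are sp3.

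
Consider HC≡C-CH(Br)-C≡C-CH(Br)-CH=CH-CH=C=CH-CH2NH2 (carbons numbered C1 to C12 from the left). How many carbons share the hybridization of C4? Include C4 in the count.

5

C4 is sp (two π bonds).
C1: sp ✓
C2: sp ✓
C3: sp3
C4: sp ✓
C5: sp ✓
C6: sp3
C7: sp2
C8: sp2
C9: sp2
C10: sp ✓
C11: sp2
C12: sp3
5 carbons are sp.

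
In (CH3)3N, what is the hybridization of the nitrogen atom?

sp³

The nitrogen atom: 3 σ bonds and 1 lone pair — 4 electron domains, sp3.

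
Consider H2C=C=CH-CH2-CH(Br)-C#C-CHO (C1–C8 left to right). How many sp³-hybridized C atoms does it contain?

C1: sp2
C2: sp
C3: sp2
C4: sp3 ✓
C5: sp3 ✓
C6: sp
C7: sp
C8: sp2
C4, C5 → 2 sp3 carbons.

2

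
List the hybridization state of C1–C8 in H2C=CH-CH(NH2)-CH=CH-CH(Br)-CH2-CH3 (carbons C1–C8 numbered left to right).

C1 (3 σ bonds, plus one π bond) has steric number 3: sp2.
C2 carries 3 σ bonds, plus one π bond, giving a steric number of 3, so it is sp2.
C3: 4 σ bonds; 4 regions of electron density → sp3.
C4: 3 σ bonds, plus one π bond; 3 regions of electron density → sp2.
C5 has 3 σ bonds, plus one π bond: steric number 3 → sp2.
C6 is sp3: 4 σ bonds, 4 electron-density regions.
C7 carries 4 σ bonds, giving a steric number of 4, so it is sp3.
C8 has 4 σ bonds: steric number 4 → sp3.

C1 sp2, C2 sp2, C3 sp3, C4 sp2, C5 sp2, C6 sp3, C7 sp3, C8 sp3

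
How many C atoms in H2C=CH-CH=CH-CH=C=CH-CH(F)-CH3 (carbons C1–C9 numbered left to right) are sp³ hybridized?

C1: sp2
C2: sp2
C3: sp2
C4: sp2
C5: sp2
C6: sp
C7: sp2
C8: sp3 ✓
C9: sp3 ✓
C8, C9 → 2 sp3 carbons.

2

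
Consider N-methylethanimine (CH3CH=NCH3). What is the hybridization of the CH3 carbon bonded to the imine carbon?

The CH3 carbon bonded to the imine carbon (4 σ bonds) has steric number 4: sp3.

sp3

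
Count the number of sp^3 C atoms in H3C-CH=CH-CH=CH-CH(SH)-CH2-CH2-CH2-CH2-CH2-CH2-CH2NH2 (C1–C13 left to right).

C1: sp3 ✓
C2: sp2
C3: sp2
C4: sp2
C5: sp2
C6: sp3 ✓
C7: sp3 ✓
C8: sp3 ✓
C9: sp3 ✓
C10: sp3 ✓
C11: sp3 ✓
C12: sp3 ✓
C13: sp3 ✓
C1, C6, C7, C8, C9, C10, C11, C12, C13 → 9 sp3 carbons.

9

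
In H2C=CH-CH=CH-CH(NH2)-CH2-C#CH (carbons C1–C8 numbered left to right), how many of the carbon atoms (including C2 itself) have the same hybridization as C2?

4

C2 is sp2 (one π bond).
C1: sp2 ✓
C2: sp2 ✓
C3: sp2 ✓
C4: sp2 ✓
C5: sp3
C6: sp3
C7: sp
C8: sp
4 carbons are sp2.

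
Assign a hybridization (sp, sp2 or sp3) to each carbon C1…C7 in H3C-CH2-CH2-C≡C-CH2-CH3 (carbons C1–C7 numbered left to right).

C1 sp3, C2 sp3, C3 sp3, C4 sp, C5 sp, C6 sp3, C7 sp3

C1 carries 4 σ bonds, giving a steric number of 4, so it is sp3.
C2 — 4 σ bonds. Steric number 4, so sp3.
C3: 4 σ bonds; 4 regions of electron density → sp3.
C4 carries 2 σ bonds, plus two π bonds, giving a steric number of 2, so it is sp.
C5 carries 2 σ bonds, plus two π bonds, giving a steric number of 2, so it is sp.
C6 is sp3: 4 σ bonds, 4 electron-density regions.
C7: 4 σ bonds — 4 electron domains, sp3.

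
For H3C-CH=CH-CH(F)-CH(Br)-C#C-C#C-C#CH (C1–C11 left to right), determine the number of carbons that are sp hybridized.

6

C1: sp3
C2: sp2
C3: sp2
C4: sp3
C5: sp3
C6: sp ✓
C7: sp ✓
C8: sp ✓
C9: sp ✓
C10: sp ✓
C11: sp ✓
C6, C7, C8, C9, C10, C11 → 6 sp carbons.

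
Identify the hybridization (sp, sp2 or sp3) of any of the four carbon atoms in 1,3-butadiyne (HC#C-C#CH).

Every carbon is part of a C≡C triple bond: two σ regions → sp.

sp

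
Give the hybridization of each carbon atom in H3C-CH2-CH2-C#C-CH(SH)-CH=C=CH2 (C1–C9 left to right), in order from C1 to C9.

C1 sp3, C2 sp3, C3 sp3, C4 sp, C5 sp, C6 sp3, C7 sp2, C8 sp, C9 sp2

C1 carries 4 σ bonds, giving a steric number of 4, so it is sp3.
C2 is sp3: 4 σ bonds, 4 electron-density regions.
C3 is sp3: 4 σ bonds, 4 electron-density regions.
C4 — 2 σ bonds, plus two π bonds. Steric number 2, so sp.
C5 carries 2 σ bonds, plus two π bonds, giving a steric number of 2, so it is sp.
C6 (4 σ bonds) has steric number 4: sp3.
C7 — 3 σ bonds, plus one π bond. Steric number 3, so sp2.
C8 carries 2 σ bonds, plus two π bonds, giving a steric number of 2, so it is sp.
C9 is sp2: 3 σ bonds, plus one π bond, 3 electron-density regions.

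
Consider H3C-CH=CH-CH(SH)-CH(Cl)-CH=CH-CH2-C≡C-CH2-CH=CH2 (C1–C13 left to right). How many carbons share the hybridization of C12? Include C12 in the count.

6

C12 is sp2 (one π bond).
C1: sp3
C2: sp2 ✓
C3: sp2 ✓
C4: sp3
C5: sp3
C6: sp2 ✓
C7: sp2 ✓
C8: sp3
C9: sp
C10: sp
C11: sp3
C12: sp2 ✓
C13: sp2 ✓
6 carbons are sp2.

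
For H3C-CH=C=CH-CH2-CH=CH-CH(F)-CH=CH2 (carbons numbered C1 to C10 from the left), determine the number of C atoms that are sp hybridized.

1

C1: sp3
C2: sp2
C3: sp ✓
C4: sp2
C5: sp3
C6: sp2
C7: sp2
C8: sp3
C9: sp2
C10: sp2
C3 → 1 sp carbon.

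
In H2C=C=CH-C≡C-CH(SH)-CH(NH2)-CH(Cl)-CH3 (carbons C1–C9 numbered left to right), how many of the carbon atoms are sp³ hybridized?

4

C1: sp2
C2: sp
C3: sp2
C4: sp
C5: sp
C6: sp3 ✓
C7: sp3 ✓
C8: sp3 ✓
C9: sp3 ✓
C6, C7, C8, C9 → 4 sp3 carbons.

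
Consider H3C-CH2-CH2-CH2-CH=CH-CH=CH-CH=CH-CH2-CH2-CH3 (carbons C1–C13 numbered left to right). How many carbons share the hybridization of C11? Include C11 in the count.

C11 is sp3 (only σ bonds).
C1: sp3 ✓
C2: sp3 ✓
C3: sp3 ✓
C4: sp3 ✓
C5: sp2
C6: sp2
C7: sp2
C8: sp2
C9: sp2
C10: sp2
C11: sp3 ✓
C12: sp3 ✓
C13: sp3 ✓
7 carbons are sp3.

7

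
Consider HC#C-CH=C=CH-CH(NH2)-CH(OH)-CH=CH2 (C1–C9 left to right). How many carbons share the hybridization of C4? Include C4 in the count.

3

C4 is sp (two π bonds).
C1: sp ✓
C2: sp ✓
C3: sp2
C4: sp ✓
C5: sp2
C6: sp3
C7: sp3
C8: sp2
C9: sp2
3 carbons are sp.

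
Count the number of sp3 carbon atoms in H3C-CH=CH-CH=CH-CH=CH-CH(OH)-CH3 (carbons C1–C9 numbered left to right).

C1: sp3 ✓
C2: sp2
C3: sp2
C4: sp2
C5: sp2
C6: sp2
C7: sp2
C8: sp3 ✓
C9: sp3 ✓
C1, C8, C9 → 3 sp3 carbons.

3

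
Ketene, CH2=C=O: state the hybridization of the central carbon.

sp

The central carbon (2 σ bonds, plus two π bonds) has steric number 2: sp.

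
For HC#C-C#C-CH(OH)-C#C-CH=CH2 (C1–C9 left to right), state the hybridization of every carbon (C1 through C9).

C1 sp, C2 sp, C3 sp, C4 sp, C5 sp3, C6 sp, C7 sp, C8 sp2, C9 sp2

C1: 2 σ bonds, plus two π bonds — 2 electron domains, sp.
C2 — 2 σ bonds, plus two π bonds. Steric number 2, so sp.
C3: 2 σ bonds, plus two π bonds; 2 regions of electron density → sp.
C4 is sp: 2 σ bonds, plus two π bonds, 2 electron-density regions.
C5 is sp3: 4 σ bonds, 4 electron-density regions.
C6 is sp: 2 σ bonds, plus two π bonds, 2 electron-density regions.
C7 is sp: 2 σ bonds, plus two π bonds, 2 electron-density regions.
C8 carries 3 σ bonds, plus one π bond, giving a steric number of 3, so it is sp2.
C9 (3 σ bonds, plus one π bond) has steric number 3: sp2.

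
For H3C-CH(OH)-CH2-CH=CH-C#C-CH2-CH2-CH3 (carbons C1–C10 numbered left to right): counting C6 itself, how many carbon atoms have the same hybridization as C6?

C6 is sp (two π bonds).
C1: sp3
C2: sp3
C3: sp3
C4: sp2
C5: sp2
C6: sp ✓
C7: sp ✓
C8: sp3
C9: sp3
C10: sp3
2 carbons are sp.

2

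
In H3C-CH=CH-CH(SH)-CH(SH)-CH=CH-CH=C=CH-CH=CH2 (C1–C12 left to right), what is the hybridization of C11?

sp2

C11 has 3 σ bonds, plus one π bond: steric number 3 → sp2.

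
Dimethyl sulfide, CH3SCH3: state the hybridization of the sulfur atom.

The sulfur atom: 2 σ bonds and 2 lone pairs — 4 electron domains, sp3.

sp³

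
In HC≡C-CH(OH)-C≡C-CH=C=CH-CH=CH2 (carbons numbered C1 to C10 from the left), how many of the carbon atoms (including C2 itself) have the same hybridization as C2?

C2 is sp (two π bonds).
C1: sp ✓
C2: sp ✓
C3: sp3
C4: sp ✓
C5: sp ✓
C6: sp2
C7: sp ✓
C8: sp2
C9: sp2
C10: sp2
5 carbons are sp.

5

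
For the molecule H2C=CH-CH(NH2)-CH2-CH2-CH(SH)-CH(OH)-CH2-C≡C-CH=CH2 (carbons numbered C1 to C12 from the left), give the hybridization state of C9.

sp

C9 — 2 σ bonds, plus two π bonds. Steric number 2, so sp.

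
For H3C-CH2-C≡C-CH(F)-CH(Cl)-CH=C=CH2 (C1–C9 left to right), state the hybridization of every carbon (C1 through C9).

C1 carries 4 σ bonds, giving a steric number of 4, so it is sp3.
C2: 4 σ bonds; 4 regions of electron density → sp3.
C3 has 2 σ bonds, plus two π bonds: steric number 2 → sp.
C4 — 2 σ bonds, plus two π bonds. Steric number 2, so sp.
C5 — 4 σ bonds. Steric number 4, so sp3.
C6: 4 σ bonds — 4 electron domains, sp3.
C7 (3 σ bonds, plus one π bond) has steric number 3: sp2.
C8 carries 2 σ bonds, plus two π bonds, giving a steric number of 2, so it is sp.
C9: 3 σ bonds, plus one π bond; 3 regions of electron density → sp2.

C1 sp3, C2 sp3, C3 sp, C4 sp, C5 sp3, C6 sp3, C7 sp2, C8 sp, C9 sp2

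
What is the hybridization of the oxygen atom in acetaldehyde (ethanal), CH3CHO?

The oxygen atom: 1 σ bond and 2 lone pairs, plus one π bond — 3 electron domains, sp2.

sp²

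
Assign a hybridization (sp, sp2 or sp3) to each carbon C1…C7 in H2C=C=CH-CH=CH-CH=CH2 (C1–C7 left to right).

C1 sp2, C2 sp, C3 sp2, C4 sp2, C5 sp2, C6 sp2, C7 sp2

C1: 3 σ bonds, plus one π bond — 3 electron domains, sp2.
C2 is sp: 2 σ bonds, plus two π bonds, 2 electron-density regions.
C3: 3 σ bonds, plus one π bond — 3 electron domains, sp2.
C4 has 3 σ bonds, plus one π bond: steric number 3 → sp2.
C5: 3 σ bonds, plus one π bond; 3 regions of electron density → sp2.
C6 has 3 σ bonds, plus one π bond: steric number 3 → sp2.
C7 has 3 σ bonds, plus one π bond: steric number 3 → sp2.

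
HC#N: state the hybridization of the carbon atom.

sp

The carbon atom (2 σ bonds, plus two π bonds) has steric number 2: sp.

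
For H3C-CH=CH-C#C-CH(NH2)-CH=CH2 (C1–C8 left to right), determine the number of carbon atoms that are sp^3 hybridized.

C1: sp3 ✓
C2: sp2
C3: sp2
C4: sp
C5: sp
C6: sp3 ✓
C7: sp2
C8: sp2
C1, C6 → 2 sp3 carbons.

2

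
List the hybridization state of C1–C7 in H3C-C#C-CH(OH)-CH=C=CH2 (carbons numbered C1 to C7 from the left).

C1 sp3, C2 sp, C3 sp, C4 sp3, C5 sp2, C6 sp, C7 sp2

C1 is sp3: 4 σ bonds, 4 electron-density regions.
C2 (2 σ bonds, plus two π bonds) has steric number 2: sp.
C3 (2 σ bonds, plus two π bonds) has steric number 2: sp.
C4 carries 4 σ bonds, giving a steric number of 4, so it is sp3.
C5 is sp2: 3 σ bonds, plus one π bond, 3 electron-density regions.
C6 is sp: 2 σ bonds, plus two π bonds, 2 electron-density regions.
C7 (3 σ bonds, plus one π bond) has steric number 3: sp2.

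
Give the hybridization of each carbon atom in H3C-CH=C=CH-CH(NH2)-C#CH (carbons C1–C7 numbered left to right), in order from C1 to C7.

C1 sp3, C2 sp2, C3 sp, C4 sp2, C5 sp3, C6 sp, C7 sp

C1 (4 σ bonds) has steric number 4: sp3.
C2 is sp2: 3 σ bonds, plus one π bond, 3 electron-density regions.
C3 is sp: 2 σ bonds, plus two π bonds, 2 electron-density regions.
C4 carries 3 σ bonds, plus one π bond, giving a steric number of 3, so it is sp2.
C5 — 4 σ bonds. Steric number 4, so sp3.
C6: 2 σ bonds, plus two π bonds — 2 electron domains, sp.
C7 carries 2 σ bonds, plus two π bonds, giving a steric number of 2, so it is sp.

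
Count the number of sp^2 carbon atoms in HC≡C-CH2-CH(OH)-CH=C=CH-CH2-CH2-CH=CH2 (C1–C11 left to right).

C1: sp
C2: sp
C3: sp3
C4: sp3
C5: sp2 ✓
C6: sp
C7: sp2 ✓
C8: sp3
C9: sp3
C10: sp2 ✓
C11: sp2 ✓
C5, C7, C10, C11 → 4 sp2 carbons.

4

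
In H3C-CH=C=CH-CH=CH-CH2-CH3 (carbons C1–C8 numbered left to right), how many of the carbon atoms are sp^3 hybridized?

3

C1: sp3 ✓
C2: sp2
C3: sp
C4: sp2
C5: sp2
C6: sp2
C7: sp3 ✓
C8: sp3 ✓
C1, C7, C8 → 3 sp3 carbons.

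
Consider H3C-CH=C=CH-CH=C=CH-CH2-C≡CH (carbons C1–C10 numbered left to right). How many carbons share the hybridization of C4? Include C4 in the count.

C4 is sp2 (one π bond).
C1: sp3
C2: sp2 ✓
C3: sp
C4: sp2 ✓
C5: sp2 ✓
C6: sp
C7: sp2 ✓
C8: sp3
C9: sp
C10: sp
4 carbons are sp2.

4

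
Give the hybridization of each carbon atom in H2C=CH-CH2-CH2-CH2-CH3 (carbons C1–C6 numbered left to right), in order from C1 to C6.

C1 sp2, C2 sp2, C3 sp3, C4 sp3, C5 sp3, C6 sp3

C1 is sp2: 3 σ bonds, plus one π bond, 3 electron-density regions.
C2: 3 σ bonds, plus one π bond; 3 regions of electron density → sp2.
C3 (4 σ bonds) has steric number 4: sp3.
C4 is sp3: 4 σ bonds, 4 electron-density regions.
C5: 4 σ bonds; 4 regions of electron density → sp3.
C6 is sp3: 4 σ bonds, 4 electron-density regions.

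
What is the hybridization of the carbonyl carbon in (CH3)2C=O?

The carbonyl carbon — 3 σ bonds, plus one π bond. Steric number 3, so sp2.

sp²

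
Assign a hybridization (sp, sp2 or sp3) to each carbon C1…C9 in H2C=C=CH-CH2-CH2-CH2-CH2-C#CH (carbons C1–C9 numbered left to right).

C1 carries 3 σ bonds, plus one π bond, giving a steric number of 3, so it is sp2.
C2 (2 σ bonds, plus two π bonds) has steric number 2: sp.
C3 has 3 σ bonds, plus one π bond: steric number 3 → sp2.
C4 (4 σ bonds) has steric number 4: sp3.
C5 — 4 σ bonds. Steric number 4, so sp3.
C6: 4 σ bonds — 4 electron domains, sp3.
C7 carries 4 σ bonds, giving a steric number of 4, so it is sp3.
C8 is sp: 2 σ bonds, plus two π bonds, 2 electron-density regions.
C9: 2 σ bonds, plus two π bonds; 2 regions of electron density → sp.

C1 sp2, C2 sp, C3 sp2, C4 sp3, C5 sp3, C6 sp3, C7 sp3, C8 sp, C9 sp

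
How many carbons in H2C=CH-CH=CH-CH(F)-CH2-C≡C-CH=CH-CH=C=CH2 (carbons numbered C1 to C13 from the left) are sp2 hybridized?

8

C1: sp2 ✓
C2: sp2 ✓
C3: sp2 ✓
C4: sp2 ✓
C5: sp3
C6: sp3
C7: sp
C8: sp
C9: sp2 ✓
C10: sp2 ✓
C11: sp2 ✓
C12: sp
C13: sp2 ✓
C1, C2, C3, C4, C9, C10, C11, C13 → 8 sp2 carbons.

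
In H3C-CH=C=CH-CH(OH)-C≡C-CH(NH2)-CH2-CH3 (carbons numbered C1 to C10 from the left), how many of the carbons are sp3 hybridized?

5

C1: sp3 ✓
C2: sp2
C3: sp
C4: sp2
C5: sp3 ✓
C6: sp
C7: sp
C8: sp3 ✓
C9: sp3 ✓
C10: sp3 ✓
C1, C5, C8, C9, C10 → 5 sp3 carbons.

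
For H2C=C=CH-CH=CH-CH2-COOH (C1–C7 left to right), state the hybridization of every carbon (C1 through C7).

C1 — 3 σ bonds, plus one π bond. Steric number 3, so sp2.
C2 is sp: 2 σ bonds, plus two π bonds, 2 electron-density regions.
C3 is sp2: 3 σ bonds, plus one π bond, 3 electron-density regions.
C4 is sp2: 3 σ bonds, plus one π bond, 3 electron-density regions.
C5 — 3 σ bonds, plus one π bond. Steric number 3, so sp2.
C6: 4 σ bonds; 4 regions of electron density → sp3.
C7 has 3 σ bonds, plus one π bond: steric number 3 → sp2.

C1 sp2, C2 sp, C3 sp2, C4 sp2, C5 sp2, C6 sp3, C7 sp2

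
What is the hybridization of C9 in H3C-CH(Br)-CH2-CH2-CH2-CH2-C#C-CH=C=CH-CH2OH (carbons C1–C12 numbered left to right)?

sp2

C9 carries 3 σ bonds, plus one π bond, giving a steric number of 3, so it is sp2.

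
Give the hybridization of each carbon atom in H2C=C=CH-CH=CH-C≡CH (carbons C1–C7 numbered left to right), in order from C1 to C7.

C1 is sp2: 3 σ bonds, plus one π bond, 3 electron-density regions.
C2 carries 2 σ bonds, plus two π bonds, giving a steric number of 2, so it is sp.
C3 (3 σ bonds, plus one π bond) has steric number 3: sp2.
C4: 3 σ bonds, plus one π bond; 3 regions of electron density → sp2.
C5 is sp2: 3 σ bonds, plus one π bond, 3 electron-density regions.
C6 carries 2 σ bonds, plus two π bonds, giving a steric number of 2, so it is sp.
C7 carries 2 σ bonds, plus two π bonds, giving a steric number of 2, so it is sp.

C1 sp2, C2 sp, C3 sp2, C4 sp2, C5 sp2, C6 sp, C7 sp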